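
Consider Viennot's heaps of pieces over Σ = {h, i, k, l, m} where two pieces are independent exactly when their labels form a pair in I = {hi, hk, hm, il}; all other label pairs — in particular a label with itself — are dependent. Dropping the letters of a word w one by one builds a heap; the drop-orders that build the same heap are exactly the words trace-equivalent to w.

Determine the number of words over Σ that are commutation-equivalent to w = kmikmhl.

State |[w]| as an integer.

piece 0:k — minimal
piece 1:m rests on {0:k}
piece 2:i rests on {1:m}
piece 3:k rests on {2:i}
piece 4:m rests on {3:k}
piece 5:h — minimal
piece 6:l rests on {4:m, 5:h}
minimal pieces: {0:k, 5:h}
ways to finish when only these pieces remain (= sum over removing one remaining piece with nothing left below it):
  1 left: {6}→1
  2 left: {4,6}→1  {5,6}→1
  3 left: {3,4,6}→1  {4,5,6}→2
  4 left: {2,3,4,6}→1  {3,4,5,6}→3
  5 left: {1,2,3,4,6}→1  {2,3,4,5,6}→4
  placing 0:k first → 5 extensions
  placing 5:h first → 1 extensions
total linear extensions = 6

6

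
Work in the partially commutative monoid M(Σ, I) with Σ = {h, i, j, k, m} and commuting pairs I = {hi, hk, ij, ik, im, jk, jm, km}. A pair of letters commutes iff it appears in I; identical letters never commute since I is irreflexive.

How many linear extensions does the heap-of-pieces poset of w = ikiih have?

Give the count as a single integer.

piece 0:i — minimal
piece 1:k — minimal
piece 2:i rests on {0:i}
piece 3:i rests on {2:i}
piece 4:h — minimal
minimal pieces: {0:i, 1:k, 4:h}
ways to finish when only these pieces remain (= sum over removing one remaining piece with nothing left below it):
  1 left: {1}→1  {3}→1  {4}→1
  2 left: {1,3}→2  {1,4}→2  {2,3}→1  {3,4}→2
  3 left: {0,2,3}→1  {1,2,3}→3  {1,3,4}→6  {2,3,4}→3
  placing 0:i first → 12 extensions
  placing 1:k first → 4 extensions
  placing 4:h first → 4 extensions
total linear extensions = 20

20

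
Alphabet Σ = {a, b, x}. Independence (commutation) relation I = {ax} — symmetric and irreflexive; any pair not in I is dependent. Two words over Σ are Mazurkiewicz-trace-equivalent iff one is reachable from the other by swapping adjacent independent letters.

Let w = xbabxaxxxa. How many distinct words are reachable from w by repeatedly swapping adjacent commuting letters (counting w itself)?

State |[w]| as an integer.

15

drop 0:x onto floor
drop 1:b onto {0:x}
drop 2:a onto {1:b}
drop 3:b onto {2:a}
drop 4:x onto {3:b}
drop 5:a onto {3:b}
drop 6:x onto {4:x}
drop 7:x onto {6:x}
drop 8:x onto {7:x}
drop 9:a onto {5:a}
ground layer = {0:x}
drop-orders for the pieces not yet dropped (sum over which currently-grounded one goes next):
  1 to go: {8} 1  {9} 1
  2 to go: {5,9} 1  {7,8} 1  {8,9} 2
  3 to go: {5,8,9} 3  {6,7,8} 1  {7,8,9} 3
  4 to go: {4,6,7,8} 1  {5,7,8,9} 6  {6,7,8,9} 4
  5 to go: {4,6,7,8,9} 5  {5,6,7,8,9} 10
  6 to go: {4,5,6,7,8,9} 15
  7 to go: {3,4,5,6,7,8,9} 15
  8 to go: {2,3,4,5,6,7,8,9} 15
  if 0:x drops first: 15 orders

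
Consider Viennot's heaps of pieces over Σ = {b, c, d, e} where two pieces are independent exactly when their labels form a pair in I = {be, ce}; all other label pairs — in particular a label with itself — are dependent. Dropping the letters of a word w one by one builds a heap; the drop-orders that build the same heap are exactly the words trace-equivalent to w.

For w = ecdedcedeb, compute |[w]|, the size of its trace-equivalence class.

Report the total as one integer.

8

#0=e has no predecessor
#1=c has no predecessor
#2=d depends on [0:e, 1:c]
#3=e depends on [2:d]
#4=d depends on [3:e]
#5=c depends on [4:d]
#6=e depends on [4:d]
#7=d depends on [5:c, 6:e]
#8=e depends on [7:d]
#9=b depends on [7:d]
sources: [0:e, 1:c]
N(rest) = Σ N(rest − s) over sources s of rest; N(one piece) = 1:
  size 1 → [8]=1  [9]=1
  size 2 → [8,9]=2
  size 3 → [7,8,9]=2
  size 4 → [5,7,8,9]=2  [6,7,8,9]=2
  size 5 → [5,6,7,8,9]=4
  size 6 → [4,5,6,7,8,9]=4
  size 7 → [3,4,5,6,7,8,9]=4
  size 8 → [2,3,4,5,6,7,8,9]=4
  first=0(e) contributes 4
  first=1(c) contributes 4
|[w]| = 8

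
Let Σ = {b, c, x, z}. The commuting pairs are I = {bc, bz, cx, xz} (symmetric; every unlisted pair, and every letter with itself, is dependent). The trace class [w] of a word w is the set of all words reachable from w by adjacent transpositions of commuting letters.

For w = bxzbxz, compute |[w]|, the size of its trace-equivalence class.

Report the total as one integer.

15

piece 0:b — minimal
piece 1:x rests on {0:b}
piece 2:z — minimal
piece 3:b rests on {1:x}
piece 4:x rests on {3:b}
piece 5:z rests on {2:z}
minimal pieces: {0:b, 2:z}
ways to finish when only these pieces remain (= sum over removing one remaining piece with nothing left below it):
  1 left: {4}→1  {5}→1
  2 left: {2,5}→1  {3,4}→1  {4,5}→2
  3 left: {1,3,4}→1  {2,4,5}→3  {3,4,5}→3
  4 left: {0,1,3,4}→1  {1,3,4,5}→4  {2,3,4,5}→6
  placing 0:b first → 10 extensions
  placing 2:z first → 5 extensions
total linear extensions = 15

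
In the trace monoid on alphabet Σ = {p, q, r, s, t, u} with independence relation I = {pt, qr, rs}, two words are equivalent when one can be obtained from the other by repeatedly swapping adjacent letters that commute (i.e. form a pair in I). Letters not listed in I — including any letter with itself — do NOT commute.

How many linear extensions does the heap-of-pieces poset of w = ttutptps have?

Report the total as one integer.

6

drop 0:t onto floor
drop 1:t onto {0:t}
drop 2:u onto {1:t}
drop 3:t onto {2:u}
drop 4:p onto {2:u}
drop 5:t onto {3:t}
drop 6:p onto {4:p}
drop 7:s onto {5:t, 6:p}
ground layer = {0:t}
drop-orders for the pieces not yet dropped (sum over which currently-grounded one goes next):
  1 to go: {7} 1
  2 to go: {5,7} 1  {6,7} 1
  3 to go: {3,5,7} 1  {4,6,7} 1  {5,6,7} 2
  4 to go: {3,5,6,7} 3  {4,5,6,7} 3
  5 to go: {3,4,5,6,7} 6
  6 to go: {2,3,4,5,6,7} 6
  if 0:t drops first: 6 orders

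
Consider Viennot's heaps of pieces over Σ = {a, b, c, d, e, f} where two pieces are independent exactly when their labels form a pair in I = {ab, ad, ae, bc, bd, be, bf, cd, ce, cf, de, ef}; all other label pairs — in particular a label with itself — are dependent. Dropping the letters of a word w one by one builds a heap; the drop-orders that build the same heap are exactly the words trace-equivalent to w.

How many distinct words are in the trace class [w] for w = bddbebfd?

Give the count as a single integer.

drop 0:b onto floor
drop 1:d onto floor
drop 2:d onto {1:d}
drop 3:b onto {0:b}
drop 4:e onto floor
drop 5:b onto {3:b}
drop 6:f onto {2:d}
drop 7:d onto {6:f}
ground layer = {0:b, 1:d, 4:e}
drop-orders for the pieces not yet dropped (sum over which currently-grounded one goes next):
  1 to go: {4} 1  {5} 1  {7} 1
  2 to go: {3,5} 1  {4,5} 2  {4,7} 2  {5,7} 2  {6,7} 1
  3 to go: {0,3,5} 1  {2,6,7} 1  {3,4,5} 3  {3,5,7} 3  {4,5,7} 6  {4,6,7} 3  {5,6,7} 3
  4 to go: {0,3,4,5} 4  {0,3,5,7} 4  {1,2,6,7} 1  {2,4,6,7} 4  {2,5,6,7} 4  {3,4,5,7} 12  {3,5,6,7} 6  {4,5,6,7} 12
  5 to go: {0,3,4,5,7} 20  {0,3,5,6,7} 10  {1,2,4,6,7} 5  {1,2,5,6,7} 5  {2,3,5,6,7} 10  {2,4,5,6,7} 20  {3,4,5,6,7} 30
  6 to go: {0,2,3,5,6,7} 20  {0,3,4,5,6,7} 60  {1,2,3,5,6,7} 15  {1,2,4,5,6,7} 30  {2,3,4,5,6,7} 60
  if 0:b drops first: 105 orders
  if 1:d drops first: 140 orders
  if 4:e drops first: 35 orders
heap linearizations: 280

280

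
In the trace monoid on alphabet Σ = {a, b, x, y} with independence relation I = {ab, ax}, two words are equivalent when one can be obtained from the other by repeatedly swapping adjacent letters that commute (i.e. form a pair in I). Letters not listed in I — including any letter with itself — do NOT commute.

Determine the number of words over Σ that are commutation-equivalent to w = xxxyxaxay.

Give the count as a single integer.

piece 0:x — minimal
piece 1:x rests on {0:x}
piece 2:x rests on {1:x}
piece 3:y rests on {2:x}
piece 4:x rests on {3:y}
piece 5:a rests on {3:y}
piece 6:x rests on {4:x}
piece 7:a rests on {5:a}
piece 8:y rests on {6:x, 7:a}
minimal pieces: {0:x}
ways to finish when only these pieces remain (= sum over removing one remaining piece with nothing left below it):
  1 left: {8}→1
  2 left: {6,8}→1  {7,8}→1
  3 left: {4,6,8}→1  {5,7,8}→1  {6,7,8}→2
  4 left: {4,6,7,8}→3  {5,6,7,8}→3
  5 left: {4,5,6,7,8}→6
  6 left: {3,4,5,6,7,8}→6
  7 left: {2,3,4,5,6,7,8}→6
  placing 0:x first → 6 extensions

6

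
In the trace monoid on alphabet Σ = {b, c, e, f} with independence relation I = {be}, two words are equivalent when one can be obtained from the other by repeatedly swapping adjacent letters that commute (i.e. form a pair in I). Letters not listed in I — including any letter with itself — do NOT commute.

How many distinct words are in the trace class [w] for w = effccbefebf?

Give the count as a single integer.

#0=e has no predecessor
#1=f depends on [0:e]
#2=f depends on [1:f]
#3=c depends on [2:f]
#4=c depends on [3:c]
#5=b depends on [4:c]
#6=e depends on [4:c]
#7=f depends on [5:b, 6:e]
#8=e depends on [7:f]
#9=b depends on [7:f]
#10=f depends on [8:e, 9:b]
sources: [0:e]
N(rest) = Σ N(rest − s) over sources s of rest; N(one piece) = 1:
  size 1 → [10]=1
  size 2 → [8,10]=1  [9,10]=1
  size 3 → [8,9,10]=2
  size 4 → [7,8,9,10]=2
  size 5 → [5,7,8,9,10]=2  [6,7,8,9,10]=2
  size 6 → [5,6,7,8,9,10]=4
  size 7 → [4,5,6,7,8,9,10]=4
  size 8 → [3,4,5,6,7,8,9,10]=4
  size 9 → [2,3,4,5,6,7,8,9,10]=4
  first=0(e) contributes 4

4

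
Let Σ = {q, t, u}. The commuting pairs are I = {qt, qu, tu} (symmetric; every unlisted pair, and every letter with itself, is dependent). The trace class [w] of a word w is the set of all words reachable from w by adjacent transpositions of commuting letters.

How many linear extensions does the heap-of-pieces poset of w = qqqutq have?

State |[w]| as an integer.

piece 0:q — minimal
piece 1:q rests on {0:q}
piece 2:q rests on {1:q}
piece 3:u — minimal
piece 4:t — minimal
piece 5:q rests on {2:q}
minimal pieces: {0:q, 3:u, 4:t}
ways to finish when only these pieces remain (= sum over removing one remaining piece with nothing left below it):
  1 left: {3}→1  {4}→1  {5}→1
  2 left: {2,5}→1  {3,4}→2  {3,5}→2  {4,5}→2
  3 left: {1,2,5}→1  {2,3,5}→3  {2,4,5}→3  {3,4,5}→6
  4 left: {0,1,2,5}→1  {1,2,3,5}→4  {1,2,4,5}→4  {2,3,4,5}→12
  placing 0:q first → 20 extensions
  placing 3:u first → 5 extensions
  placing 4:t first → 5 extensions
total linear extensions = 30

30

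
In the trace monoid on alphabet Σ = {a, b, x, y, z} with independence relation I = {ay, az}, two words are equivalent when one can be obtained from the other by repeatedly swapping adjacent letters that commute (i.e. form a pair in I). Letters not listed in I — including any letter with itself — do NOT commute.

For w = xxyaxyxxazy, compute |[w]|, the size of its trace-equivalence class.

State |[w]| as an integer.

0(x) covers ∅
1(x) covers 0:x
2(y) covers 1:x
3(a) covers 1:x
4(x) covers 2:y, 3:a
5(y) covers 4:x
6(x) covers 5:y
7(x) covers 6:x
8(a) covers 7:x
9(z) covers 7:x
10(y) covers 9:z
floor of heap: 0:x
completions by unplaced set U, small U first (add the entries for U minus each lowest piece of U):
  |U|=1: {8}:1  {10}:1
  |U|=2: {8,10}:2  {9,10}:1
  |U|=3: {8,9,10}:3
  |U|=4: {7,8,9,10}:3
  |U|=5: {6,7,8,9,10}:3
  |U|=6: {5,6,7,8,9,10}:3
  |U|=7: {4,5,6,7,8,9,10}:3
  |U|=8: {2,4,5,6,7,8,9,10}:3  {3,4,5,6,7,8,9,10}:3
  |U|=9: {2,3,4,5,6,7,8,9,10}:6
  start at 0(x): 6

6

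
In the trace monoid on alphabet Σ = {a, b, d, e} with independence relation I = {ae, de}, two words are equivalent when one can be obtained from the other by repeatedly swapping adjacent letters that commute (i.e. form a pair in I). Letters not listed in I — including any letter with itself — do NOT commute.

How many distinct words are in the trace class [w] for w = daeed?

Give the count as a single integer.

piece 0:d — minimal
piece 1:a rests on {0:d}
piece 2:e — minimal
piece 3:e rests on {2:e}
piece 4:d rests on {1:a}
minimal pieces: {0:d, 2:e}
ways to finish when only these pieces remain (= sum over removing one remaining piece with nothing left below it):
  1 left: {3}→1  {4}→1
  2 left: {1,4}→1  {2,3}→1  {3,4}→2
  3 left: {0,1,4}→1  {1,3,4}→3  {2,3,4}→3
  placing 0:d first → 6 extensions
  placing 2:e first → 4 extensions
total linear extensions = 10

10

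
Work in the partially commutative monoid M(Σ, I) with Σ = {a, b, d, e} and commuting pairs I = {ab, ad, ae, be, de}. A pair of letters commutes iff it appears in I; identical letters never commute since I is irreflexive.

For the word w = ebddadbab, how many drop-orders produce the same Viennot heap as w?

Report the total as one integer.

#0=e has no predecessor
#1=b has no predecessor
#2=d depends on [1:b]
#3=d depends on [2:d]
#4=a has no predecessor
#5=d depends on [3:d]
#6=b depends on [5:d]
#7=a depends on [4:a]
#8=b depends on [6:b]
sources: [0:e, 1:b, 4:a]
N(rest) = Σ N(rest − s) over sources s of rest; N(one piece) = 1:
  size 1 → [0]=1  [7]=1  [8]=1
  size 2 → [0,7]=2  [0,8]=2  [4,7]=1  [6,8]=1  [7,8]=2
  size 3 → [0,4,7]=3  [0,6,8]=3  [0,7,8]=6  [4,7,8]=3  [5,6,8]=1  [6,7,8]=3
  size 4 → [0,4,7,8]=12  [0,5,6,8]=4  [0,6,7,8]=12  [3,5,6,8]=1  [4,6,7,8]=6  [5,6,7,8]=4
  size 5 → [0,3,5,6,8]=5  [0,4,6,7,8]=30  [0,5,6,7,8]=20  [2,3,5,6,8]=1  [3,5,6,7,8]=5  [4,5,6,7,8]=10
  size 6 → [0,2,3,5,6,8]=6  [0,3,5,6,7,8]=30  [0,4,5,6,7,8]=60  [1,2,3,5,6,8]=1  [2,3,5,6,7,8]=6  [3,4,5,6,7,8]=15
  size 7 → [0,1,2,3,5,6,8]=7  [0,2,3,5,6,7,8]=42  [0,3,4,5,6,7,8]=105  [1,2,3,5,6,7,8]=7  [2,3,4,5,6,7,8]=21
  first=0(e) contributes 28
  first=1(b) contributes 168
  first=4(a) contributes 56
|[w]| = 252

252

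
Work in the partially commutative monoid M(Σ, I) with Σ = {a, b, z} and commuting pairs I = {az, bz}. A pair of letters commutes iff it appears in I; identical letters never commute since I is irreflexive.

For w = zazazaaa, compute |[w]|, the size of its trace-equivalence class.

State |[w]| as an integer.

drop 0:z onto floor
drop 1:a onto floor
drop 2:z onto {0:z}
drop 3:a onto {1:a}
drop 4:z onto {2:z}
drop 5:a onto {3:a}
drop 6:a onto {5:a}
drop 7:a onto {6:a}
ground layer = {0:z, 1:a}
drop-orders for the pieces not yet dropped (sum over which currently-grounded one goes next):
  1 to go: {4} 1  {7} 1
  2 to go: {2,4} 1  {4,7} 2  {6,7} 1
  3 to go: {0,2,4} 1  {2,4,7} 3  {4,6,7} 3  {5,6,7} 1
  4 to go: {0,2,4,7} 4  {2,4,6,7} 6  {3,5,6,7} 1  {4,5,6,7} 4
  5 to go: {0,2,4,6,7} 10  {1,3,5,6,7} 1  {2,4,5,6,7} 10  {3,4,5,6,7} 5
  6 to go: {0,2,4,5,6,7} 20  {1,3,4,5,6,7} 6  {2,3,4,5,6,7} 15
  if 0:z drops first: 21 orders
  if 1:a drops first: 35 orders
heap linearizations: 56

56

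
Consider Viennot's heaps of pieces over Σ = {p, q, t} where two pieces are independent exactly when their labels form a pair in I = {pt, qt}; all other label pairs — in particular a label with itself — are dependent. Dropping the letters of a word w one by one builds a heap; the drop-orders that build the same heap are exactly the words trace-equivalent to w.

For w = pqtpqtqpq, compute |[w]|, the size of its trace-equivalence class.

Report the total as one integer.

36

0(p) covers ∅
1(q) covers 0:p
2(t) covers ∅
3(p) covers 1:q
4(q) covers 3:p
5(t) covers 2:t
6(q) covers 4:q
7(p) covers 6:q
8(q) covers 7:p
floor of heap: 0:p, 2:t
completions by unplaced set U, small U first (add the entries for U minus each lowest piece of U):
  |U|=1: {5}:1  {8}:1
  |U|=2: {2,5}:1  {5,8}:2  {7,8}:1
  |U|=3: {2,5,8}:3  {5,7,8}:3  {6,7,8}:1
  |U|=4: {2,5,7,8}:6  {4,6,7,8}:1  {5,6,7,8}:4
  |U|=5: {2,5,6,7,8}:10  {3,4,6,7,8}:1  {4,5,6,7,8}:5
  |U|=6: {1,3,4,6,7,8}:1  {2,4,5,6,7,8}:15  {3,4,5,6,7,8}:6
  |U|=7: {0,1,3,4,6,7,8}:1  {1,3,4,5,6,7,8}:7  {2,3,4,5,6,7,8}:21
  start at 0(p): 28
  start at 2(t): 8
sum over floor = 36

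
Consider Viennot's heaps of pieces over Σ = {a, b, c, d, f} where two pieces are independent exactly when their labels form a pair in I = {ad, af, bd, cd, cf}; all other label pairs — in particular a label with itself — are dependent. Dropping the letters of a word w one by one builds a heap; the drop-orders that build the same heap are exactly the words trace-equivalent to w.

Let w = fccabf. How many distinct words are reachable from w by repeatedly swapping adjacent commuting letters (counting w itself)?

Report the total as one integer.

piece 0:f — minimal
piece 1:c — minimal
piece 2:c rests on {1:c}
piece 3:a rests on {2:c}
piece 4:b rests on {0:f, 3:a}
piece 5:f rests on {4:b}
minimal pieces: {0:f, 1:c}
ways to finish when only these pieces remain (= sum over removing one remaining piece with nothing left below it):
  1 left: {5}→1
  2 left: {4,5}→1
  3 left: {0,4,5}→1  {3,4,5}→1
  4 left: {0,3,4,5}→2  {2,3,4,5}→1
  placing 0:f first → 1 extensions
  placing 1:c first → 3 extensions
total linear extensions = 4

4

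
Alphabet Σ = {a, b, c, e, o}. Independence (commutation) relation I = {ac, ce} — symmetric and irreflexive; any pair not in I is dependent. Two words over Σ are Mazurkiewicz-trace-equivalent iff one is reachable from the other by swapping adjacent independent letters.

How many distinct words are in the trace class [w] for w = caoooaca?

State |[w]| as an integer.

6

0(c) covers ∅
1(a) covers ∅
2(o) covers 0:c, 1:a
3(o) covers 2:o
4(o) covers 3:o
5(a) covers 4:o
6(c) covers 4:o
7(a) covers 5:a
floor of heap: 0:c, 1:a
completions by unplaced set U, small U first (add the entries for U minus each lowest piece of U):
  |U|=1: {6}:1  {7}:1
  |U|=2: {5,7}:1  {6,7}:2
  |U|=3: {5,6,7}:3
  |U|=4: {4,5,6,7}:3
  |U|=5: {3,4,5,6,7}:3
  |U|=6: {2,3,4,5,6,7}:3
  start at 0(c): 3
  start at 1(a): 3
sum over floor = 6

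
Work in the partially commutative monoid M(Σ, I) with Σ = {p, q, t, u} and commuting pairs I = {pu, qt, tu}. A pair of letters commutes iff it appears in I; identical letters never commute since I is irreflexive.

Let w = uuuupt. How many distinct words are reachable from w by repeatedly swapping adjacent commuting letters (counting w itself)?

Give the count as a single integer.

15

0(u) covers ∅
1(u) covers 0:u
2(u) covers 1:u
3(u) covers 2:u
4(p) covers ∅
5(t) covers 4:p
floor of heap: 0:u, 4:p
completions by unplaced set U, small U first (add the entries for U minus each lowest piece of U):
  |U|=1: {3}:1  {5}:1
  |U|=2: {2,3}:1  {3,5}:2  {4,5}:1
  |U|=3: {1,2,3}:1  {2,3,5}:3  {3,4,5}:3
  |U|=4: {0,1,2,3}:1  {1,2,3,5}:4  {2,3,4,5}:6
  start at 0(u): 10
  start at 4(p): 5
sum over floor = 15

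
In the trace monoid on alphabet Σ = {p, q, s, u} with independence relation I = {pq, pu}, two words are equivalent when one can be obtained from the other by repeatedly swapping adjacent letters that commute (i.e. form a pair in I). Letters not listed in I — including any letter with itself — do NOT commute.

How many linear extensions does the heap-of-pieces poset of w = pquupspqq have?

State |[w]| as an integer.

30

0(p) covers ∅
1(q) covers ∅
2(u) covers 1:q
3(u) covers 2:u
4(p) covers 0:p
5(s) covers 3:u, 4:p
6(p) covers 5:s
7(q) covers 5:s
8(q) covers 7:q
floor of heap: 0:p, 1:q
completions by unplaced set U, small U first (add the entries for U minus each lowest piece of U):
  |U|=1: {6}:1  {8}:1
  |U|=2: {6,8}:2  {7,8}:1
  |U|=3: {6,7,8}:3
  |U|=4: {5,6,7,8}:3
  |U|=5: {3,5,6,7,8}:3  {4,5,6,7,8}:3
  |U|=6: {0,4,5,6,7,8}:3  {2,3,5,6,7,8}:3  {3,4,5,6,7,8}:6
  |U|=7: {0,3,4,5,6,7,8}:9  {1,2,3,5,6,7,8}:3  {2,3,4,5,6,7,8}:9
  start at 0(p): 12
  start at 1(q): 18
sum over floor = 30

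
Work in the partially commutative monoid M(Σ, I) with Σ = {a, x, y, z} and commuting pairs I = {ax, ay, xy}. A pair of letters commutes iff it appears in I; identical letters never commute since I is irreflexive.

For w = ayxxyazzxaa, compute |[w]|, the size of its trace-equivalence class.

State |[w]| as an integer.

270

0(a) covers ∅
1(y) covers ∅
2(x) covers ∅
3(x) covers 2:x
4(y) covers 1:y
5(a) covers 0:a
6(z) covers 3:x, 4:y, 5:a
7(z) covers 6:z
8(x) covers 7:z
9(a) covers 7:z
10(a) covers 9:a
floor of heap: 0:a, 1:y, 2:x
completions by unplaced set U, small U first (add the entries for U minus each lowest piece of U):
  |U|=1: {8}:1  {10}:1
  |U|=2: {8,10}:2  {9,10}:1
  |U|=3: {8,9,10}:3
  |U|=4: {7,8,9,10}:3
  |U|=5: {6,7,8,9,10}:3
  |U|=6: {3,6,7,8,9,10}:3  {4,6,7,8,9,10}:3  {5,6,7,8,9,10}:3
  |U|=7: {0,5,6,7,8,9,10}:3  {1,4,6,7,8,9,10}:3  {2,3,6,7,8,9,10}:3  {3,4,6,7,8,9,10}:6  {3,5,6,7,8,9,10}:6  {4,5,6,7,8,9,10}:6
  |U|=8: {0,3,5,6,7,8,9,10}:9  {0,4,5,6,7,8,9,10}:9  {1,3,4,6,7,8,9,10}:9  {1,4,5,6,7,8,9,10}:9  {2,3,4,6,7,8,9,10}:9  {2,3,5,6,7,8,9,10}:9  {3,4,5,6,7,8,9,10}:18
  |U|=9: {0,1,4,5,6,7,8,9,10}:18  {0,2,3,5,6,7,8,9,10}:18  {0,3,4,5,6,7,8,9,10}:36  {1,2,3,4,6,7,8,9,10}:18  {1,3,4,5,6,7,8,9,10}:36  {2,3,4,5,6,7,8,9,10}:36
  start at 0(a): 90
  start at 1(y): 90
  start at 2(x): 90
sum over floor = 270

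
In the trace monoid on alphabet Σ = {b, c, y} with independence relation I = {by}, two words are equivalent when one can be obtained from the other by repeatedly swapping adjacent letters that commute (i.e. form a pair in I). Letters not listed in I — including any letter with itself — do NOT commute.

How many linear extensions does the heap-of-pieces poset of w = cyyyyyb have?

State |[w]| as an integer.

6

0(c) covers ∅
1(y) covers 0:c
2(y) covers 1:y
3(y) covers 2:y
4(y) covers 3:y
5(y) covers 4:y
6(b) covers 0:c
floor of heap: 0:c
completions by unplaced set U, small U first (add the entries for U minus each lowest piece of U):
  |U|=1: {5}:1  {6}:1
  |U|=2: {4,5}:1  {5,6}:2
  |U|=3: {3,4,5}:1  {4,5,6}:3
  |U|=4: {2,3,4,5}:1  {3,4,5,6}:4
  |U|=5: {1,2,3,4,5}:1  {2,3,4,5,6}:5
  start at 0(c): 6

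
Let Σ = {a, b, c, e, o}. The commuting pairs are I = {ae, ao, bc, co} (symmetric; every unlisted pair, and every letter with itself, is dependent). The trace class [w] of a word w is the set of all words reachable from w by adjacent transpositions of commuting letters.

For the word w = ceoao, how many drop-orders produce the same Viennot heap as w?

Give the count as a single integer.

4

drop 0:c onto floor
drop 1:e onto {0:c}
drop 2:o onto {1:e}
drop 3:a onto {0:c}
drop 4:o onto {2:o}
ground layer = {0:c}
drop-orders for the pieces not yet dropped (sum over which currently-grounded one goes next):
  1 to go: {3} 1  {4} 1
  2 to go: {2,4} 1  {3,4} 2
  3 to go: {1,2,4} 1  {2,3,4} 3
  if 0:c drops first: 4 orders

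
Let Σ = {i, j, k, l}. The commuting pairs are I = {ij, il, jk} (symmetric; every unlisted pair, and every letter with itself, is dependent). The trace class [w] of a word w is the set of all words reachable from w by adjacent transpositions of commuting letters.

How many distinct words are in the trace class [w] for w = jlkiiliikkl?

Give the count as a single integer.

piece 0:j — minimal
piece 1:l rests on {0:j}
piece 2:k rests on {1:l}
piece 3:i rests on {2:k}
piece 4:i rests on {3:i}
piece 5:l rests on {2:k}
piece 6:i rests on {4:i}
piece 7:i rests on {6:i}
piece 8:k rests on {5:l, 7:i}
piece 9:k rests on {8:k}
piece 10:l rests on {9:k}
minimal pieces: {0:j}
ways to finish when only these pieces remain (= sum over removing one remaining piece with nothing left below it):
  1 left: {10}→1
  2 left: {9,10}→1
  3 left: {8,9,10}→1
  4 left: {5,8,9,10}→1  {7,8,9,10}→1
  5 left: {5,7,8,9,10}→2  {6,7,8,9,10}→1
  6 left: {4,6,7,8,9,10}→1  {5,6,7,8,9,10}→3
  7 left: {3,4,6,7,8,9,10}→1  {4,5,6,7,8,9,10}→4
  8 left: {3,4,5,6,7,8,9,10}→5
  9 left: {2,3,4,5,6,7,8,9,10}→5
  placing 0:j first → 5 extensions

5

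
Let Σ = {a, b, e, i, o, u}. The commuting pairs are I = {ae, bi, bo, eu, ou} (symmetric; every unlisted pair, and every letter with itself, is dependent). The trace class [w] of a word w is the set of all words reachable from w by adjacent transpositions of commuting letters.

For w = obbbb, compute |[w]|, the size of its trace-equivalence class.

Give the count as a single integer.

#0=o has no predecessor
#1=b has no predecessor
#2=b depends on [1:b]
#3=b depends on [2:b]
#4=b depends on [3:b]
sources: [0:o, 1:b]
N(rest) = Σ N(rest − s) over sources s of rest; N(one piece) = 1:
  size 1 → [0]=1  [4]=1
  size 2 → [0,4]=2  [3,4]=1
  size 3 → [0,3,4]=3  [2,3,4]=1
  first=0(o) contributes 1
  first=1(b) contributes 4
|[w]| = 5

5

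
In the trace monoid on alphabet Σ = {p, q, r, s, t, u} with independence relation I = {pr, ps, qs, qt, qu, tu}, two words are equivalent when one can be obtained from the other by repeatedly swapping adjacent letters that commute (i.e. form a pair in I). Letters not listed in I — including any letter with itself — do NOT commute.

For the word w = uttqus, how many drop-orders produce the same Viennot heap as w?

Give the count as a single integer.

36

drop 0:u onto floor
drop 1:t onto floor
drop 2:t onto {1:t}
drop 3:q onto floor
drop 4:u onto {0:u}
drop 5:s onto {2:t, 4:u}
ground layer = {0:u, 1:t, 3:q}
drop-orders for the pieces not yet dropped (sum over which currently-grounded one goes next):
  1 to go: {3} 1  {5} 1
  2 to go: {2,5} 1  {3,5} 2  {4,5} 1
  3 to go: {0,4,5} 1  {1,2,5} 1  {2,3,5} 3  {2,4,5} 2  {3,4,5} 3
  4 to go: {0,2,4,5} 3  {0,3,4,5} 4  {1,2,3,5} 4  {1,2,4,5} 3  {2,3,4,5} 8
  if 0:u drops first: 15 orders
  if 1:t drops first: 15 orders
  if 3:q drops first: 6 orders
heap linearizations: 36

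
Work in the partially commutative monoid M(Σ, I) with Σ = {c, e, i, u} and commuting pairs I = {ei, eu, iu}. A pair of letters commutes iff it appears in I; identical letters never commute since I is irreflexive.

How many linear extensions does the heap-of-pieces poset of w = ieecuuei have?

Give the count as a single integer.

36

piece 0:i — minimal
piece 1:e — minimal
piece 2:e rests on {1:e}
piece 3:c rests on {0:i, 2:e}
piece 4:u rests on {3:c}
piece 5:u rests on {4:u}
piece 6:e rests on {3:c}
piece 7:i rests on {3:c}
minimal pieces: {0:i, 1:e}
ways to finish when only these pieces remain (= sum over removing one remaining piece with nothing left below it):
  1 left: {5}→1  {6}→1  {7}→1
  2 left: {4,5}→1  {5,6}→2  {5,7}→2  {6,7}→2
  3 left: {4,5,6}→3  {4,5,7}→3  {5,6,7}→6
  4 left: {4,5,6,7}→12
  5 left: {3,4,5,6,7}→12
  6 left: {0,3,4,5,6,7}→12  {2,3,4,5,6,7}→12
  placing 0:i first → 12 extensions
  placing 1:e first → 24 extensions
total linear extensions = 36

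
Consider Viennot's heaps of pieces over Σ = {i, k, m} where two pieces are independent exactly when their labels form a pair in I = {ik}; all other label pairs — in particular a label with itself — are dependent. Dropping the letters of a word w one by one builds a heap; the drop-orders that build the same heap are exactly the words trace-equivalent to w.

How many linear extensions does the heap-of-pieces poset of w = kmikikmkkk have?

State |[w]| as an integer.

6

#0=k has no predecessor
#1=m depends on [0:k]
#2=i depends on [1:m]
#3=k depends on [1:m]
#4=i depends on [2:i]
#5=k depends on [3:k]
#6=m depends on [4:i, 5:k]
#7=k depends on [6:m]
#8=k depends on [7:k]
#9=k depends on [8:k]
sources: [0:k]
N(rest) = Σ N(rest − s) over sources s of rest; N(one piece) = 1:
  size 1 → [9]=1
  size 2 → [8,9]=1
  size 3 → [7,8,9]=1
  size 4 → [6,7,8,9]=1
  size 5 → [4,6,7,8,9]=1  [5,6,7,8,9]=1
  size 6 → [2,4,6,7,8,9]=1  [3,5,6,7,8,9]=1  [4,5,6,7,8,9]=2
  size 7 → [2,4,5,6,7,8,9]=3  [3,4,5,6,7,8,9]=3
  size 8 → [2,3,4,5,6,7,8,9]=6
  first=0(k) contributes 6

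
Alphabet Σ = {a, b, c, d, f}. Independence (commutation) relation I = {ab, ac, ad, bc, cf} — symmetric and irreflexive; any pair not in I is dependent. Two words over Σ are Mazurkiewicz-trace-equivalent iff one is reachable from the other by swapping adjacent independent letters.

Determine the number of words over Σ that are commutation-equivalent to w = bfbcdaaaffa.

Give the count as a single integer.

#0=b has no predecessor
#1=f depends on [0:b]
#2=b depends on [1:f]
#3=c has no predecessor
#4=d depends on [2:b, 3:c]
#5=a depends on [1:f]
#6=a depends on [5:a]
#7=a depends on [6:a]
#8=f depends on [4:d, 7:a]
#9=f depends on [8:f]
#10=a depends on [9:f]
sources: [0:b, 3:c]
N(rest) = Σ N(rest − s) over sources s of rest; N(one piece) = 1:
  size 1 → [10]=1
  size 2 → [9,10]=1
  size 3 → [8,9,10]=1
  size 4 → [4,8,9,10]=1  [7,8,9,10]=1
  size 5 → [2,4,8,9,10]=1  [3,4,8,9,10]=1  [4,7,8,9,10]=2  [6,7,8,9,10]=1
  size 6 → [2,3,4,8,9,10]=2  [2,4,7,8,9,10]=3  [3,4,7,8,9,10]=3  [4,6,7,8,9,10]=3  [5,6,7,8,9,10]=1
  size 7 → [2,3,4,7,8,9,10]=8  [2,4,6,7,8,9,10]=6  [3,4,6,7,8,9,10]=6  [4,5,6,7,8,9,10]=4
  size 8 → [2,3,4,6,7,8,9,10]=20  [2,4,5,6,7,8,9,10]=10  [3,4,5,6,7,8,9,10]=10
  size 9 → [1,2,4,5,6,7,8,9,10]=10  [2,3,4,5,6,7,8,9,10]=40
  first=0(b) contributes 50
  first=3(c) contributes 10
|[w]| = 60

60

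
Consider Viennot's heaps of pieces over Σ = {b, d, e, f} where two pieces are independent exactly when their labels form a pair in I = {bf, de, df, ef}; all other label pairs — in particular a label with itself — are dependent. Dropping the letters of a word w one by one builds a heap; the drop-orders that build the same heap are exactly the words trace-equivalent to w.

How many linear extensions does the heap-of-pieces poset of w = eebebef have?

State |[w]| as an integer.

piece 0:e — minimal
piece 1:e rests on {0:e}
piece 2:b rests on {1:e}
piece 3:e rests on {2:b}
piece 4:b rests on {3:e}
piece 5:e rests on {4:b}
piece 6:f — minimal
minimal pieces: {0:e, 6:f}
ways to finish when only these pieces remain (= sum over removing one remaining piece with nothing left below it):
  1 left: {5}→1  {6}→1
  2 left: {4,5}→1  {5,6}→2
  3 left: {3,4,5}→1  {4,5,6}→3
  4 left: {2,3,4,5}→1  {3,4,5,6}→4
  5 left: {1,2,3,4,5}→1  {2,3,4,5,6}→5
  placing 0:e first → 6 extensions
  placing 6:f first → 1 extensions
total linear extensions = 7

7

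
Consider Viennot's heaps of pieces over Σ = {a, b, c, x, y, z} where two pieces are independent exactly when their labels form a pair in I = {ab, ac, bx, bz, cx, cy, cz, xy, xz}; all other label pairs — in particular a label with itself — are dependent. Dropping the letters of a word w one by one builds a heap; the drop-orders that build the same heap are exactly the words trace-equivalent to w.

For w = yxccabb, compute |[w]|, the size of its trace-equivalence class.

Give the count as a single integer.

piece 0:y — minimal
piece 1:x — minimal
piece 2:c — minimal
piece 3:c rests on {2:c}
piece 4:a rests on {0:y, 1:x}
piece 5:b rests on {0:y, 3:c}
piece 6:b rests on {5:b}
minimal pieces: {0:y, 1:x, 2:c}
ways to finish when only these pieces remain (= sum over removing one remaining piece with nothing left below it):
  1 left: {4}→1  {6}→1
  2 left: {1,4}→1  {4,6}→2  {5,6}→1
  3 left: {1,4,6}→3  {3,5,6}→1  {4,5,6}→3
  4 left: {0,4,5,6}→3  {1,4,5,6}→6  {2,3,5,6}→1  {3,4,5,6}→4
  5 left: {0,1,4,5,6}→9  {0,3,4,5,6}→7  {1,3,4,5,6}→10  {2,3,4,5,6}→5
  placing 0:y first → 15 extensions
  placing 1:x first → 12 extensions
  placing 2:c first → 26 extensions
total linear extensions = 53

53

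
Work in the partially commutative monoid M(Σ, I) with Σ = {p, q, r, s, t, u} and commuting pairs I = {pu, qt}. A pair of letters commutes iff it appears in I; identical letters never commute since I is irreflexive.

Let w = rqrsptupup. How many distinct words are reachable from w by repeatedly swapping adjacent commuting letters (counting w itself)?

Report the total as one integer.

0(r) covers ∅
1(q) covers 0:r
2(r) covers 1:q
3(s) covers 2:r
4(p) covers 3:s
5(t) covers 4:p
6(u) covers 5:t
7(p) covers 5:t
8(u) covers 6:u
9(p) covers 7:p
floor of heap: 0:r
completions by unplaced set U, small U first (add the entries for U minus each lowest piece of U):
  |U|=1: {8}:1  {9}:1
  |U|=2: {6,8}:1  {7,9}:1  {8,9}:2
  |U|=3: {6,8,9}:3  {7,8,9}:3
  |U|=4: {6,7,8,9}:6
  |U|=5: {5,6,7,8,9}:6
  |U|=6: {4,5,6,7,8,9}:6
  |U|=7: {3,4,5,6,7,8,9}:6
  |U|=8: {2,3,4,5,6,7,8,9}:6
  start at 0(r): 6

6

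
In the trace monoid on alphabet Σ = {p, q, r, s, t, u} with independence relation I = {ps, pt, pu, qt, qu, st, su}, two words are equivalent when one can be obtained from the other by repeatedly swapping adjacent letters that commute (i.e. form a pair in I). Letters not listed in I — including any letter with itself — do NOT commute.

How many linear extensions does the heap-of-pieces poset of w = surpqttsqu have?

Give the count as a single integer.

70

#0=s has no predecessor
#1=u has no predecessor
#2=r depends on [0:s, 1:u]
#3=p depends on [2:r]
#4=q depends on [3:p]
#5=t depends on [2:r]
#6=t depends on [5:t]
#7=s depends on [4:q]
#8=q depends on [7:s]
#9=u depends on [6:t]
sources: [0:s, 1:u]
N(rest) = Σ N(rest − s) over sources s of rest; N(one piece) = 1:
  size 1 → [8]=1  [9]=1
  size 2 → [6,9]=1  [7,8]=1  [8,9]=2
  size 3 → [4,7,8]=1  [5,6,9]=1  [6,8,9]=3  [7,8,9]=3
  size 4 → [3,4,7,8]=1  [4,7,8,9]=4  [5,6,8,9]=4  [6,7,8,9]=6
  size 5 → [3,4,7,8,9]=5  [4,6,7,8,9]=10  [5,6,7,8,9]=10
  size 6 → [3,4,6,7,8,9]=15  [4,5,6,7,8,9]=20
  size 7 → [3,4,5,6,7,8,9]=35
  size 8 → [2,3,4,5,6,7,8,9]=35
  first=0(s) contributes 35
  first=1(u) contributes 35
|[w]| = 70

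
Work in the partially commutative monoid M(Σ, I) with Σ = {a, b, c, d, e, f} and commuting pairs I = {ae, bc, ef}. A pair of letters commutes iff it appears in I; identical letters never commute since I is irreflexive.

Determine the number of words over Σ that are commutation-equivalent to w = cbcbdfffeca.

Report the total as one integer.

#0=c has no predecessor
#1=b has no predecessor
#2=c depends on [0:c]
#3=b depends on [1:b]
#4=d depends on [2:c, 3:b]
#5=f depends on [4:d]
#6=f depends on [5:f]
#7=f depends on [6:f]
#8=e depends on [4:d]
#9=c depends on [7:f, 8:e]
#10=a depends on [9:c]
sources: [0:c, 1:b]
N(rest) = Σ N(rest − s) over sources s of rest; N(one piece) = 1:
  size 1 → [10]=1
  size 2 → [9,10]=1
  size 3 → [7,9,10]=1  [8,9,10]=1
  size 4 → [6,7,9,10]=1  [7,8,9,10]=2
  size 5 → [5,6,7,9,10]=1  [6,7,8,9,10]=3
  size 6 → [5,6,7,8,9,10]=4
  size 7 → [4,5,6,7,8,9,10]=4
  size 8 → [2,4,5,6,7,8,9,10]=4  [3,4,5,6,7,8,9,10]=4
  size 9 → [0,2,4,5,6,7,8,9,10]=4  [1,3,4,5,6,7,8,9,10]=4  [2,3,4,5,6,7,8,9,10]=8
  first=0(c) contributes 12
  first=1(b) contributes 12
|[w]| = 24

24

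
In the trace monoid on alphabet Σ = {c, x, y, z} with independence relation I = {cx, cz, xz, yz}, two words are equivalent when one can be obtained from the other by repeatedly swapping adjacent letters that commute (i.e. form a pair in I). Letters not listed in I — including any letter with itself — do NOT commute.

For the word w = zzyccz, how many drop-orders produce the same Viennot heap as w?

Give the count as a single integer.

20

#0=z has no predecessor
#1=z depends on [0:z]
#2=y has no predecessor
#3=c depends on [2:y]
#4=c depends on [3:c]
#5=z depends on [1:z]
sources: [0:z, 2:y]
N(rest) = Σ N(rest − s) over sources s of rest; N(one piece) = 1:
  size 1 → [4]=1  [5]=1
  size 2 → [1,5]=1  [3,4]=1  [4,5]=2
  size 3 → [0,1,5]=1  [1,4,5]=3  [2,3,4]=1  [3,4,5]=3
  size 4 → [0,1,4,5]=4  [1,3,4,5]=6  [2,3,4,5]=4
  first=0(z) contributes 10
  first=2(y) contributes 10
|[w]| = 20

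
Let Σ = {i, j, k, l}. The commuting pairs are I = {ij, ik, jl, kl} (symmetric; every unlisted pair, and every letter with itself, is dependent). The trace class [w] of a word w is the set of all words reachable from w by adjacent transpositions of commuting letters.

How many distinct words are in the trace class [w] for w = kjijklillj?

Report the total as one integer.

#0=k has no predecessor
#1=j depends on [0:k]
#2=i has no predecessor
#3=j depends on [1:j]
#4=k depends on [3:j]
#5=l depends on [2:i]
#6=i depends on [5:l]
#7=l depends on [6:i]
#8=l depends on [7:l]
#9=j depends on [4:k]
sources: [0:k, 2:i]
N(rest) = Σ N(rest − s) over sources s of rest; N(one piece) = 1:
  size 1 → [8]=1  [9]=1
  size 2 → [4,9]=1  [7,8]=1  [8,9]=2
  size 3 → [3,4,9]=1  [4,8,9]=3  [6,7,8]=1  [7,8,9]=3
  size 4 → [1,3,4,9]=1  [3,4,8,9]=4  [4,7,8,9]=6  [5,6,7,8]=1  [6,7,8,9]=4
  size 5 → [0,1,3,4,9]=1  [1,3,4,8,9]=5  [2,5,6,7,8]=1  [3,4,7,8,9]=10  [4,6,7,8,9]=10  [5,6,7,8,9]=5
  size 6 → [0,1,3,4,8,9]=6  [1,3,4,7,8,9]=15  [2,5,6,7,8,9]=6  [3,4,6,7,8,9]=20  [4,5,6,7,8,9]=15
  size 7 → [0,1,3,4,7,8,9]=21  [1,3,4,6,7,8,9]=35  [2,4,5,6,7,8,9]=21  [3,4,5,6,7,8,9]=35
  size 8 → [0,1,3,4,6,7,8,9]=56  [1,3,4,5,6,7,8,9]=70  [2,3,4,5,6,7,8,9]=56
  first=0(k) contributes 126
  first=2(i) contributes 126
|[w]| = 252

252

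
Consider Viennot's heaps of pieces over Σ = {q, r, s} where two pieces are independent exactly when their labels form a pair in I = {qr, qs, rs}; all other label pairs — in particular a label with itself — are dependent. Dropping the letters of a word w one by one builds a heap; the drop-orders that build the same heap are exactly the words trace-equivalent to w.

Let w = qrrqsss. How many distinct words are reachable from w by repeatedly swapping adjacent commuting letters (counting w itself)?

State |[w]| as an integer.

#0=q has no predecessor
#1=r has no predecessor
#2=r depends on [1:r]
#3=q depends on [0:q]
#4=s has no predecessor
#5=s depends on [4:s]
#6=s depends on [5:s]
sources: [0:q, 1:r, 4:s]
N(rest) = Σ N(rest − s) over sources s of rest; N(one piece) = 1:
  size 1 → [2]=1  [3]=1  [6]=1
  size 2 → [0,3]=1  [1,2]=1  [2,3]=2  [2,6]=2  [3,6]=2  [5,6]=1
  size 3 → [0,2,3]=3  [0,3,6]=3  [1,2,3]=3  [1,2,6]=3  [2,3,6]=6  [2,5,6]=3  [3,5,6]=3  [4,5,6]=1
  size 4 → [0,1,2,3]=6  [0,2,3,6]=12  [0,3,5,6]=6  [1,2,3,6]=12  [1,2,5,6]=6  [2,3,5,6]=12  [2,4,5,6]=4  [3,4,5,6]=4
  size 5 → [0,1,2,3,6]=30  [0,2,3,5,6]=30  [0,3,4,5,6]=10  [1,2,3,5,6]=30  [1,2,4,5,6]=10  [2,3,4,5,6]=20
  first=0(q) contributes 60
  first=1(r) contributes 60
  first=4(s) contributes 90
|[w]| = 210

210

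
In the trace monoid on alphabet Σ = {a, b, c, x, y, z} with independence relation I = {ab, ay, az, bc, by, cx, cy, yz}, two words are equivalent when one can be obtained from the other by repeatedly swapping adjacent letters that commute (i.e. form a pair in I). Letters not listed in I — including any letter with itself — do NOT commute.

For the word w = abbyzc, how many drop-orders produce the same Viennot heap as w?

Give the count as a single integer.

0(a) covers ∅
1(b) covers ∅
2(b) covers 1:b
3(y) covers ∅
4(z) covers 2:b
5(c) covers 0:a, 4:z
floor of heap: 0:a, 1:b, 3:y
completions by unplaced set U, small U first (add the entries for U minus each lowest piece of U):
  |U|=1: {3}:1  {5}:1
  |U|=2: {0,5}:1  {3,5}:2  {4,5}:1
  |U|=3: {0,3,5}:3  {0,4,5}:2  {2,4,5}:1  {3,4,5}:3
  |U|=4: {0,2,4,5}:3  {0,3,4,5}:8  {1,2,4,5}:1  {2,3,4,5}:4
  start at 0(a): 5
  start at 1(b): 15
  start at 3(y): 4
sum over floor = 24

24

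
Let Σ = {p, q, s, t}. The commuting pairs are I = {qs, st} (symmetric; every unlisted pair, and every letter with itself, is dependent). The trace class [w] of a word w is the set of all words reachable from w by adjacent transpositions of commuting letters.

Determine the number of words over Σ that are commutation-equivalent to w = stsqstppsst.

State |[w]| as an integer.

60

piece 0:s — minimal
piece 1:t — minimal
piece 2:s rests on {0:s}
piece 3:q rests on {1:t}
piece 4:s rests on {2:s}
piece 5:t rests on {3:q}
piece 6:p rests on {4:s, 5:t}
piece 7:p rests on {6:p}
piece 8:s rests on {7:p}
piece 9:s rests on {8:s}
piece 10:t rests on {7:p}
minimal pieces: {0:s, 1:t}
ways to finish when only these pieces remain (= sum over removing one remaining piece with nothing left below it):
  1 left: {9}→1  {10}→1
  2 left: {8,9}→1  {9,10}→2
  3 left: {8,9,10}→3
  4 left: {7,8,9,10}→3
  5 left: {6,7,8,9,10}→3
  6 left: {4,6,7,8,9,10}→3  {5,6,7,8,9,10}→3
  7 left: {2,4,6,7,8,9,10}→3  {3,5,6,7,8,9,10}→3  {4,5,6,7,8,9,10}→6
  8 left: {0,2,4,6,7,8,9,10}→3  {1,3,5,6,7,8,9,10}→3  {2,4,5,6,7,8,9,10}→9  {3,4,5,6,7,8,9,10}→9
  9 left: {0,2,4,5,6,7,8,9,10}→12  {1,3,4,5,6,7,8,9,10}→12  {2,3,4,5,6,7,8,9,10}→18
  placing 0:s first → 30 extensions
  placing 1:t first → 30 extensions
total linear extensions = 60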